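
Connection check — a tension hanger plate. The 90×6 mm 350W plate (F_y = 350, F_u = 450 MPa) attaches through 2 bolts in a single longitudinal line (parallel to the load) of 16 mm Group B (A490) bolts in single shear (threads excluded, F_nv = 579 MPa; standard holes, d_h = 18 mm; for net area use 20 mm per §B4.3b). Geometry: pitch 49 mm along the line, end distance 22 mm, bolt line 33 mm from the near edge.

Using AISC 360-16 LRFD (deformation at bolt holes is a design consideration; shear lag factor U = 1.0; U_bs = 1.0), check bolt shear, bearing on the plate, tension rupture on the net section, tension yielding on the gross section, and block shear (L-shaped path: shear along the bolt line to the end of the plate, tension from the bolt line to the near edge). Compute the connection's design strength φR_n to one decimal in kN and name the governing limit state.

96.4 kN (block shear governs)

Bolt shear: A_b = π(16)²/4 = 201.06 mm². φR_n = 0.75 × 579 × 201.06 × 2 × 1 = 174.6 kN.
Bearing (6 mm plate, F_u = 450 MPa): end bolts L_c = 22 − 18/2 = 13, R_n = min(1.2×13×6×450, 2.4×16×6×450) = 42.12 kN/bolt; interior L_c = 49 − 18 = 31, R_n = 100.44 kN/bolt. φR_n = 0.75 × (1×42.12 + 1×100.44) = 106.9 kN.
Tension rupture (net): A_n = (90 − 1×20)×6 = 420 mm² (U = 1.0, A_e = A_n). φR_n = 0.75 × 450 × 420 = 141.8 kN.
Tension yield (gross): A_g = 90×6 = 540 mm². φR_n = 0.90 × 350 × 540 = 170.1 kN.
Block shear: shear path 1×[22+1×49] = 1×71 mm, A_gv = 426, A_nv = 1×(71 − 1.5×20)×6 = 246 mm²; tension to near edge: (33 − 0.5×20)×6 = 138 mm². R_n = min(0.6×450×246, 0.6×350×426) + 1.0×450×138 = min(66.42, 89.46) + 62.1 = 128.52 kN. φR_n = 0.75 × 128.52 = 96.4 kN.
Governing: min(174.6, 106.9, 141.8, 170.1, 96.4) = 96.4 kN → block shear.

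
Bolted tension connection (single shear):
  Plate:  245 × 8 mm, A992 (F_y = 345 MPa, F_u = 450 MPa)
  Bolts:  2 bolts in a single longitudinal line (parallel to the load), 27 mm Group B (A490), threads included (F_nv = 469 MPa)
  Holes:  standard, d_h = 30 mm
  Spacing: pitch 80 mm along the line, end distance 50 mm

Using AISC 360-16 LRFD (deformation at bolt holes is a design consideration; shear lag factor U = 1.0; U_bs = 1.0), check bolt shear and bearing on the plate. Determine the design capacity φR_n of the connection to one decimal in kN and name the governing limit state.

275.4 kN (bearing governs)

Bolt shear: A_b = π(27)²/4 = 572.56 mm². φR_n = 0.75 × 469 × 572.56 × 2 × 1 = 402.8 kN.
Bearing (8 mm plate, F_u = 450 MPa): end bolts L_c = 50 − 30/2 = 35, R_n = min(1.2×35×8×450, 2.4×27×8×450) = 151.2 kN/bolt; interior L_c = 80 − 30 = 50, R_n = 216 kN/bolt. φR_n = 0.75 × (1×151.2 + 1×216) = 275.4 kN.
Governing: min(402.8, 275.4) = 275.4 kN → bearing.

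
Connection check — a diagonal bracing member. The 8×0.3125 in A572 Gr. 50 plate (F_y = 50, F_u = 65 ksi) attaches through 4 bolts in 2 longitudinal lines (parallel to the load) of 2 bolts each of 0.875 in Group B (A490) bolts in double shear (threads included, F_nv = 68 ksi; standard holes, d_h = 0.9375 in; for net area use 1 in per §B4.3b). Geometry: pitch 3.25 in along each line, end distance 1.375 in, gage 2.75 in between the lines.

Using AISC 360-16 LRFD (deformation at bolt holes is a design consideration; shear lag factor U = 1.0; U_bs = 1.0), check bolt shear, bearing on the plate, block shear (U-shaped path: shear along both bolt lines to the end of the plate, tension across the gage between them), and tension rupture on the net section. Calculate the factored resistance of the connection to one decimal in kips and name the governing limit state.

83.8 kips (block shear governs)

Bolt shear: A_b = π(0.875)²/4 = 0.60132 in². φR_n = 0.75 × 68 × 0.60132 × 4 × 2 = 245.3 kips.
Bearing (0.3125 in plate, F_u = 65 ksi): end bolts L_c = 1.375 − 0.9375/2 = 0.90625, R_n = min(1.2×0.90625×0.3125×65, 2.4×0.875×0.3125×65) = 22.09 kips/bolt; interior L_c = 3.25 − 0.9375 = 2.3125, R_n = 42.656 kips/bolt. φR_n = 0.75 × (2×22.09 + 2×42.656) = 97.1 kips.
Block shear: shear path 2×[1.375+1×3.25] = 2×4.625 in, A_gv = 2.8906, A_nv = 2×(4.625 − 1.5×1)×0.3125 = 1.9531 in²; tension across gage: (2.75 − 1×1)×0.3125 = 0.54688 in². R_n = min(0.6×65×1.9531, 0.6×50×2.8906) + 1.0×65×0.54688 = min(76.171, 86.718) + 35.547 = 111.72 kips. φR_n = 0.75 × 111.72 = 83.8 kips.
Tension rupture (net): A_n = (8 − 2×1)×0.3125 = 1.875 in² (U = 1.0, A_e = A_n). φR_n = 0.75 × 65 × 1.875 = 91.4 kips.
Governing: min(245.3, 97.1, 83.8, 91.4) = 83.8 kips → block shear.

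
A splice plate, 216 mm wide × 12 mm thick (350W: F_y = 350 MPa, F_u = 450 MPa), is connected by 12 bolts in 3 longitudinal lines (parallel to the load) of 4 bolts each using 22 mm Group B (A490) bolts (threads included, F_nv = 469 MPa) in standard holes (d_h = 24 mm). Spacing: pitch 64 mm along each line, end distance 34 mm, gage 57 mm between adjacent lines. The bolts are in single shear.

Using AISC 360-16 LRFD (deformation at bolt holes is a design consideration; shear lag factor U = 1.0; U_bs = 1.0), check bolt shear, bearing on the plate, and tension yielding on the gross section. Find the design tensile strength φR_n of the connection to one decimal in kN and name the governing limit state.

816.5 kN (gross-section yield governs)

Bolt shear: A_b = π(22)²/4 = 380.13 mm². φR_n = 0.75 × 469 × 380.13 × 12 × 1 = 1604.5 kN.
Bearing (12 mm plate, F_u = 450 MPa): end bolts L_c = 34 − 24/2 = 22, R_n = min(1.2×22×12×450, 2.4×22×12×450) = 142.56 kN/bolt; interior L_c = 64 − 24 = 40, R_n = 259.2 kN/bolt. φR_n = 0.75 × (3×142.56 + 9×259.2) = 2070.4 kN.
Tension yield (gross): A_g = 216×12 = 2592 mm². φR_n = 0.90 × 350 × 2592 = 816.5 kN.
Governing: min(1604.5, 2070.4, 816.5) = 816.5 kN → gross-section yield.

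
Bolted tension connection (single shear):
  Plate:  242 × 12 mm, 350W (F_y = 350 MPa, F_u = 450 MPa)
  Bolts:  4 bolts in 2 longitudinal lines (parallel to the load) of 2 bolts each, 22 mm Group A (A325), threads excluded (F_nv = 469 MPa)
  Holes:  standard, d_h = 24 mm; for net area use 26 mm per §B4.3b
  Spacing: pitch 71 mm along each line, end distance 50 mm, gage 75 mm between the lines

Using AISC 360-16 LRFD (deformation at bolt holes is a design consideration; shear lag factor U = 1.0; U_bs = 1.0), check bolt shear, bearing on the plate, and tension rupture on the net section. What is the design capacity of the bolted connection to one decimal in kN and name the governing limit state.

Bolt shear: A_b = π(22)²/4 = 380.13 mm². φR_n = 0.75 × 469 × 380.13 × 4 × 1 = 534.8 kN.
Bearing (12 mm plate, F_u = 450 MPa): end bolts L_c = 50 − 24/2 = 38, R_n = min(1.2×38×12×450, 2.4×22×12×450) = 246.24 kN/bolt; interior L_c = 71 − 24 = 47, R_n = 285.12 kN/bolt. φR_n = 0.75 × (2×246.24 + 2×285.12) = 797.0 kN.
Tension rupture (net): A_n = (242 − 2×26)×12 = 2280 mm² (U = 1.0, A_e = A_n). φR_n = 0.75 × 450 × 2280 = 769.5 kN.
Governing: min(534.8, 797.0, 769.5) = 534.8 kN → bolt shear.

534.8 kN (bolt shear governs)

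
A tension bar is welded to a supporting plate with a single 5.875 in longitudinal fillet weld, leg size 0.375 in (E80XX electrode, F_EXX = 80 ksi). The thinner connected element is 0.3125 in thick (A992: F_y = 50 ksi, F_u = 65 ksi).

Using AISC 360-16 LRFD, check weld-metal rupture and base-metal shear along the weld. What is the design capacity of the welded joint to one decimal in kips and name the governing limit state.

Weld metal: throat = 0.707×0.375 = 0.26513 in, L = 5.875 in. φR_n = 0.75 × 0.6 × 80 × 0.26513 × 5.875 = 56.1 kips.
Base metal shear (0.3125 in plate): yield φR_n = 1.0×0.6×50×0.3125×5.875 = 55.1 kips; rupture φR_n = 0.75×0.6×65×0.3125×5.875 = 53.7 kips; take 53.7 kips (rupture).
Governing: min(56.1, 53.7) = 53.7 kips → base-metal shear.

53.7 kips (base-metal shear governs)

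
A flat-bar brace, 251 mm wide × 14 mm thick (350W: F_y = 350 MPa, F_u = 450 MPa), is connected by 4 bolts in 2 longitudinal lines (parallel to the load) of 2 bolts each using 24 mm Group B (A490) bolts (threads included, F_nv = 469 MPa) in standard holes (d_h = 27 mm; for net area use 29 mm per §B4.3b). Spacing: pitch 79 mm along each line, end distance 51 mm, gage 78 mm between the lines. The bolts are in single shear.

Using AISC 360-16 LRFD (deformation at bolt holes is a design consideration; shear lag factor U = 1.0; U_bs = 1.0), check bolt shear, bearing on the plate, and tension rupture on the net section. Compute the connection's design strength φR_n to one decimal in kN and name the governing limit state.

636.5 kN (bolt shear governs)

Bolt shear: A_b = π(24)²/4 = 452.39 mm². φR_n = 0.75 × 469 × 452.39 × 4 × 1 = 636.5 kN.
Bearing (14 mm plate, F_u = 450 MPa): end bolts L_c = 51 − 27/2 = 37.5, R_n = min(1.2×37.5×14×450, 2.4×24×14×450) = 283.5 kN/bolt; interior L_c = 79 − 27 = 52, R_n = 362.88 kN/bolt. φR_n = 0.75 × (2×283.5 + 2×362.88) = 969.6 kN.
Tension rupture (net): A_n = (251 − 2×29)×14 = 2702 mm² (U = 1.0, A_e = A_n). φR_n = 0.75 × 450 × 2702 = 911.9 kN.
Governing: min(636.5, 969.6, 911.9) = 636.5 kN → bolt shear.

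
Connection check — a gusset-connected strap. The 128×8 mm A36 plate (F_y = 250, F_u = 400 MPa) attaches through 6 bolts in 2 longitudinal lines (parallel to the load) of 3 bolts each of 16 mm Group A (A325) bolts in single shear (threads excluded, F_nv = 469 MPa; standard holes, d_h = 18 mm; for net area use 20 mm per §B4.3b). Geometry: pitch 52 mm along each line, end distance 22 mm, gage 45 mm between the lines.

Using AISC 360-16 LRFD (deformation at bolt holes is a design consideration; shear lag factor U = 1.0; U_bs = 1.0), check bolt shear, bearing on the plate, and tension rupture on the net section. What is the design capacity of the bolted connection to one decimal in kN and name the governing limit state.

Bolt shear: A_b = π(16)²/4 = 201.06 mm². φR_n = 0.75 × 469 × 201.06 × 6 × 1 = 424.3 kN.
Bearing (8 mm plate, F_u = 400 MPa): end bolts L_c = 22 − 18/2 = 13, R_n = min(1.2×13×8×400, 2.4×16×8×400) = 49.92 kN/bolt; interior L_c = 52 − 18 = 34, R_n = 122.88 kN/bolt. φR_n = 0.75 × (2×49.92 + 4×122.88) = 443.5 kN.
Tension rupture (net): A_n = (128 − 2×20)×8 = 704 mm² (U = 1.0, A_e = A_n). φR_n = 0.75 × 400 × 704 = 211.2 kN.
Governing: min(424.3, 443.5, 211.2) = 211.2 kN → net-section rupture.

211.2 kN (net-section rupture governs)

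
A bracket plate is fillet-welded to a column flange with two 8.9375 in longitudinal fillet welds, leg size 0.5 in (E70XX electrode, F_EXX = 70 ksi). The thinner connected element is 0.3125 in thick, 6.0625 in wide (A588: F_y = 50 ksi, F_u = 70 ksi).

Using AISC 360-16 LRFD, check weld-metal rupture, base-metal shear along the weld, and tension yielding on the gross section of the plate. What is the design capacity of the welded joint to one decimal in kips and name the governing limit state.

Weld metal: throat = 0.707×0.5 = 0.3535 in, L = 2×8.9375 = 17.875 in. φR_n = 0.75 × 0.6 × 70 × 0.3535 × 17.875 = 199.0 kips.
Base metal shear (0.3125 in plate): yield φR_n = 1.0×0.6×50×0.3125×17.875 = 167.6 kips; rupture φR_n = 0.75×0.6×70×0.3125×17.875 = 176.0 kips; take 167.6 kips (yield).
Tension yield (gross): A_g = 6.0625×0.3125 = 1.8945 in². φR_n = 0.90 × 50 × 1.8945 = 85.3 kips.
Governing: min(199.0, 167.6, 85.3) = 85.3 kips → gross-section yield.

85.3 kips (gross-section yield governs)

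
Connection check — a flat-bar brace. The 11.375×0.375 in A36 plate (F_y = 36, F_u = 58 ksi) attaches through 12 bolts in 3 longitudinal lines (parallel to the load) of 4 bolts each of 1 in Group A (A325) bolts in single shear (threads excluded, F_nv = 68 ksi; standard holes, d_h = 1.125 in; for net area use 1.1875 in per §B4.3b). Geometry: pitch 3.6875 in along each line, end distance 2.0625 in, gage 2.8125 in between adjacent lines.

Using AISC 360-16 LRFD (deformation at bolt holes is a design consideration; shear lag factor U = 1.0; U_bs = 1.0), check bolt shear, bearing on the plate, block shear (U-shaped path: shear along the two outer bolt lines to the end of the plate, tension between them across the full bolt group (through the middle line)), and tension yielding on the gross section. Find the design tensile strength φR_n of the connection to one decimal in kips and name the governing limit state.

138.2 kips (gross-section yield governs)

Bolt shear: A_b = π(1)²/4 = 0.7854 in². φR_n = 0.75 × 68 × 0.7854 × 12 × 1 = 480.7 kips.
Bearing (0.375 in plate, F_u = 58 ksi): end bolts L_c = 2.0625 − 1.125/2 = 1.5, R_n = min(1.2×1.5×0.375×58, 2.4×1×0.375×58) = 39.15 kips/bolt; interior L_c = 3.6875 − 1.125 = 2.5625, R_n = 52.2 kips/bolt. φR_n = 0.75 × (3×39.15 + 9×52.2) = 440.4 kips.
Block shear: shear path 2×[2.0625+3×3.6875] = 2×13.125 in, A_gv = 9.8438, A_nv = 2×(13.125 − 3.5×1.1875)×0.375 = 6.7266 in²; tension across gage: (5.625 − 2×1.1875)×0.375 = 1.2188 in². R_n = min(0.6×58×6.7266, 0.6×36×9.8438) + 1.0×58×1.2188 = min(234.09, 212.63) + 70.69 = 283.32 kips. φR_n = 0.75 × 283.32 = 212.5 kips.
Tension yield (gross): A_g = 11.375×0.375 = 4.2656 in². φR_n = 0.90 × 36 × 4.2656 = 138.2 kips.
Governing: min(480.7, 440.4, 212.5, 138.2) = 138.2 kips → gross-section yield.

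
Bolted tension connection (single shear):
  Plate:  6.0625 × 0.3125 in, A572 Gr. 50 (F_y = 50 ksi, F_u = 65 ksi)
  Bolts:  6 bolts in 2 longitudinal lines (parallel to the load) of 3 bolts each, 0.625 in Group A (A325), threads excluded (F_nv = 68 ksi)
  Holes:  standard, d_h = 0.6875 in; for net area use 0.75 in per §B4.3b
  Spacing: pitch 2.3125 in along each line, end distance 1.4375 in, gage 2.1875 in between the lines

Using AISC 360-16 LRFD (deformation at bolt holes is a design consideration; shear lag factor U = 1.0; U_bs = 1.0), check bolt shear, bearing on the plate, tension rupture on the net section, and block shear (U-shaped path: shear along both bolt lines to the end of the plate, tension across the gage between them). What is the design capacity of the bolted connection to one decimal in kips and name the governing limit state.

Bolt shear: A_b = π(0.625)²/4 = 0.3068 in². φR_n = 0.75 × 68 × 0.3068 × 6 × 1 = 93.9 kips.
Bearing (0.3125 in plate, F_u = 65 ksi): end bolts L_c = 1.4375 − 0.6875/2 = 1.09375, R_n = min(1.2×1.09375×0.3125×65, 2.4×0.625×0.3125×65) = 26.66 kips/bolt; interior L_c = 2.3125 − 0.6875 = 1.625, R_n = 30.469 kips/bolt. φR_n = 0.75 × (2×26.66 + 4×30.469) = 131.4 kips.
Tension rupture (net): A_n = (6.0625 − 2×0.75)×0.3125 = 1.4258 in² (U = 1.0, A_e = A_n). φR_n = 0.75 × 65 × 1.4258 = 69.5 kips.
Block shear: shear path 2×[1.4375+2×2.3125] = 2×6.0625 in, A_gv = 3.7891, A_nv = 2×(6.0625 − 2.5×0.75)×0.3125 = 2.6172 in²; tension across gage: (2.1875 − 1×0.75)×0.3125 = 0.44922 in². R_n = min(0.6×65×2.6172, 0.6×50×3.7891) + 1.0×65×0.44922 = min(102.07, 113.67) + 29.199 = 131.27 kips. φR_n = 0.75 × 131.27 = 98.5 kips.
Governing: min(93.9, 131.4, 69.5, 98.5) = 69.5 kips → net-section rupture.

69.5 kips (net-section rupture governs)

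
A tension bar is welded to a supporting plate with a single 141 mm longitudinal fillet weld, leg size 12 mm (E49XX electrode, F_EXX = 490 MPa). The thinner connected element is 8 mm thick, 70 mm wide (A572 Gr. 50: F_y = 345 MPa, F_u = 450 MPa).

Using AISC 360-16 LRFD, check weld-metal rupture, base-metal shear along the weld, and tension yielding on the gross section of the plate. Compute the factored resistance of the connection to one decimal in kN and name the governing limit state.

173.9 kN (gross-section yield governs)

Weld metal: throat = 0.707×12 = 8.484 mm, L = 141 mm. φR_n = 0.75 × 0.6 × 490 × 8.484 × 141 = 263.8 kN.
Base metal shear (8 mm plate): yield φR_n = 1.0×0.6×345×8×141 = 233.5 kN; rupture φR_n = 0.75×0.6×450×8×141 = 228.4 kN; take 228.4 kN (rupture).
Tension yield (gross): A_g = 70×8 = 560 mm². φR_n = 0.90 × 345 × 560 = 173.9 kN.
Governing: min(263.8, 228.4, 173.9) = 173.9 kN → gross-section yield.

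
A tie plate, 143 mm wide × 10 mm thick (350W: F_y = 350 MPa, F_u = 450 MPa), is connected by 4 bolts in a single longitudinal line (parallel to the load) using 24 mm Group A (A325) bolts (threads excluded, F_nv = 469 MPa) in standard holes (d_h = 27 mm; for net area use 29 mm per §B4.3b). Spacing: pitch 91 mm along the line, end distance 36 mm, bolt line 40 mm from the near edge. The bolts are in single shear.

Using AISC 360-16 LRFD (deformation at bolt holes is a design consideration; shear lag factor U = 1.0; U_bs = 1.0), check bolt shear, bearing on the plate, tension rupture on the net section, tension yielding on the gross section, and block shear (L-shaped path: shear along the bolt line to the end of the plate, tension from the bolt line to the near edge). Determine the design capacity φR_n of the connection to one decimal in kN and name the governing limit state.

384.8 kN (net-section rupture governs)

Bolt shear: A_b = π(24)²/4 = 452.39 mm². φR_n = 0.75 × 469 × 452.39 × 4 × 1 = 636.5 kN.
Bearing (10 mm plate, F_u = 450 MPa): end bolts L_c = 36 − 27/2 = 22.5, R_n = min(1.2×22.5×10×450, 2.4×24×10×450) = 121.5 kN/bolt; interior L_c = 91 − 27 = 64, R_n = 259.2 kN/bolt. φR_n = 0.75 × (1×121.5 + 3×259.2) = 674.3 kN.
Tension rupture (net): A_n = (143 − 1×29)×10 = 1140 mm² (U = 1.0, A_e = A_n). φR_n = 0.75 × 450 × 1140 = 384.8 kN.
Tension yield (gross): A_g = 143×10 = 1430 mm². φR_n = 0.90 × 350 × 1430 = 450.5 kN.
Block shear: shear path 1×[36+3×91] = 1×309 mm, A_gv = 3090, A_nv = 1×(309 − 3.5×29)×10 = 2075 mm²; tension to near edge: (40 − 0.5×29)×10 = 255 mm². R_n = min(0.6×450×2075, 0.6×350×3090) + 1.0×450×255 = min(560.25, 648.9) + 114.75 = 675 kN. φR_n = 0.75 × 675 = 506.3 kN.
Governing: min(636.5, 674.3, 384.8, 450.5, 506.3) = 384.8 kN → net-section rupture.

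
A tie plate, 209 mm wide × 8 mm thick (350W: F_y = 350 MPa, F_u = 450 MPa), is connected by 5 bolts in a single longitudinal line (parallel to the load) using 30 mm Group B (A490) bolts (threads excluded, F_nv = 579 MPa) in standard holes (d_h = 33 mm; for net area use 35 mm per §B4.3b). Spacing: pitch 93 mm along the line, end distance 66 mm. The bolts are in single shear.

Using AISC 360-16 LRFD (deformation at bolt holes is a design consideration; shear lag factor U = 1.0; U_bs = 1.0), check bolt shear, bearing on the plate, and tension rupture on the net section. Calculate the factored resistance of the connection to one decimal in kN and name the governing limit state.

Bolt shear: A_b = π(30)²/4 = 706.86 mm². φR_n = 0.75 × 579 × 706.86 × 5 × 1 = 1534.8 kN.
Bearing (8 mm plate, F_u = 450 MPa): end bolts L_c = 66 − 33/2 = 49.5, R_n = min(1.2×49.5×8×450, 2.4×30×8×450) = 213.84 kN/bolt; interior L_c = 93 − 33 = 60, R_n = 259.2 kN/bolt. φR_n = 0.75 × (1×213.84 + 4×259.2) = 938.0 kN.
Tension rupture (net): A_n = (209 − 1×35)×8 = 1392 mm² (U = 1.0, A_e = A_n). φR_n = 0.75 × 450 × 1392 = 469.8 kN.
Governing: min(1534.8, 938.0, 469.8) = 469.8 kN → net-section rupture.

469.8 kN (net-section rupture governs)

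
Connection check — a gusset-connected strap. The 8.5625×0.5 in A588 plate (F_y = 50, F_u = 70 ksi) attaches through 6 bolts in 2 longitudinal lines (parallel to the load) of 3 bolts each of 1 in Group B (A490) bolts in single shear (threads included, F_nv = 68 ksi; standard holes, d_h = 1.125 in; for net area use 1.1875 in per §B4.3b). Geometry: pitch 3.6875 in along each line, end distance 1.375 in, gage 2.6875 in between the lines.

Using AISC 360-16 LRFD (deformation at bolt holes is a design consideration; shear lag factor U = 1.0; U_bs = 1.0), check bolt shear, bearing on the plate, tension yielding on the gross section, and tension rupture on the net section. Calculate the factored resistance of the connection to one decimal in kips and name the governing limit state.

162.4 kips (net-section rupture governs)

Bolt shear: A_b = π(1)²/4 = 0.7854 in². φR_n = 0.75 × 68 × 0.7854 × 6 × 1 = 240.3 kips.
Bearing (0.5 in plate, F_u = 70 ksi): end bolts L_c = 1.375 − 1.125/2 = 0.8125, R_n = min(1.2×0.8125×0.5×70, 2.4×1×0.5×70) = 34.125 kips/bolt; interior L_c = 3.6875 − 1.125 = 2.5625, R_n = 84 kips/bolt. φR_n = 0.75 × (2×34.125 + 4×84) = 303.2 kips.
Tension yield (gross): A_g = 8.5625×0.5 = 4.2813 in². φR_n = 0.90 × 50 × 4.2813 = 192.7 kips.
Tension rupture (net): A_n = (8.5625 − 2×1.1875)×0.5 = 3.0938 in² (U = 1.0, A_e = A_n). φR_n = 0.75 × 70 × 3.0938 = 162.4 kips.
Governing: min(240.3, 303.2, 192.7, 162.4) = 162.4 kips → net-section rupture.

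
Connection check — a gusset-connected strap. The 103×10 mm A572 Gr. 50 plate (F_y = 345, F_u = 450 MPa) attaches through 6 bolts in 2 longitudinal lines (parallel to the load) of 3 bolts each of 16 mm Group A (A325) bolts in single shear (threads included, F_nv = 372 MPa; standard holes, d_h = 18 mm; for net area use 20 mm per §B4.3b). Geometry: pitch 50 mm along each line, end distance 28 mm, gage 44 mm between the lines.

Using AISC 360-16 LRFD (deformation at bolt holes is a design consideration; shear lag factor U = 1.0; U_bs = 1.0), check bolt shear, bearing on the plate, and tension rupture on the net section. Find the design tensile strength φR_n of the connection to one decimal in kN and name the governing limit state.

212.6 kN (net-section rupture governs)

Bolt shear: A_b = π(16)²/4 = 201.06 mm². φR_n = 0.75 × 372 × 201.06 × 6 × 1 = 336.6 kN.
Bearing (10 mm plate, F_u = 450 MPa): end bolts L_c = 28 − 18/2 = 19, R_n = min(1.2×19×10×450, 2.4×16×10×450) = 102.6 kN/bolt; interior L_c = 50 − 18 = 32, R_n = 172.8 kN/bolt. φR_n = 0.75 × (2×102.6 + 4×172.8) = 672.3 kN.
Tension rupture (net): A_n = (103 − 2×20)×10 = 630 mm² (U = 1.0, A_e = A_n). φR_n = 0.75 × 450 × 630 = 212.6 kN.
Governing: min(336.6, 672.3, 212.6) = 212.6 kN → net-section rupture.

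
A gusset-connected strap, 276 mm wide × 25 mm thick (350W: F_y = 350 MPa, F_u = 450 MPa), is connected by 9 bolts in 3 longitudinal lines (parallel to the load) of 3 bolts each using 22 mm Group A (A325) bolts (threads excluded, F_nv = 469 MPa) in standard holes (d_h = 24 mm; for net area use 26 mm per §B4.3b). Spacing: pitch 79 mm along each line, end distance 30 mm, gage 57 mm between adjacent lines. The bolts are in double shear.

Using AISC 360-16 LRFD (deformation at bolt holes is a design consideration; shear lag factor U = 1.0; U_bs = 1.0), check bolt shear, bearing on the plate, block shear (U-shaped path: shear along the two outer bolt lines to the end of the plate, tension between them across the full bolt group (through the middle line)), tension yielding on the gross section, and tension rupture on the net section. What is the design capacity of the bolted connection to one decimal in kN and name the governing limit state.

1670.6 kN (net-section rupture governs)

Bolt shear: A_b = π(22)²/4 = 380.13 mm². φR_n = 0.75 × 469 × 380.13 × 9 × 2 = 2406.8 kN.
Bearing (25 mm plate, F_u = 450 MPa): end bolts L_c = 30 − 24/2 = 18, R_n = min(1.2×18×25×450, 2.4×22×25×450) = 243 kN/bolt; interior L_c = 79 − 24 = 55, R_n = 594 kN/bolt. φR_n = 0.75 × (3×243 + 6×594) = 3219.8 kN.
Block shear: shear path 2×[30+2×79] = 2×188 mm, A_gv = 9400, A_nv = 2×(188 − 2.5×26)×25 = 6150 mm²; tension across gage: (114 − 2×26)×25 = 1550 mm². R_n = min(0.6×450×6150, 0.6×350×9400) + 1.0×450×1550 = min(1660.5, 1974) + 697.5 = 2358 kN. φR_n = 0.75 × 2358 = 1768.5 kN.
Tension yield (gross): A_g = 276×25 = 6900 mm². φR_n = 0.90 × 350 × 6900 = 2173.5 kN.
Tension rupture (net): A_n = (276 − 3×26)×25 = 4950 mm² (U = 1.0, A_e = A_n). φR_n = 0.75 × 450 × 4950 = 1670.6 kN.
Governing: min(2406.8, 3219.8, 1768.5, 2173.5, 1670.6) = 1670.6 kN → net-section rupture.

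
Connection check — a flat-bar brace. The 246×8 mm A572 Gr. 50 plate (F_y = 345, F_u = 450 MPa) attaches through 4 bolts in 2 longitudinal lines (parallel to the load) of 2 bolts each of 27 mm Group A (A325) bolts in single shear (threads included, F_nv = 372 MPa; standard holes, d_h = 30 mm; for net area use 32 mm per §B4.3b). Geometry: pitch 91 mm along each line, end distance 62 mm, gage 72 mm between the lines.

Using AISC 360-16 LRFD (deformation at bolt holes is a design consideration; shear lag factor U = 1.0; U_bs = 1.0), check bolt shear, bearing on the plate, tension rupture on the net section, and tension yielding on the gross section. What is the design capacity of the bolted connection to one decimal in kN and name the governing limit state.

Bolt shear: A_b = π(27)²/4 = 572.56 mm². φR_n = 0.75 × 372 × 572.56 × 4 × 1 = 639.0 kN.
Bearing (8 mm plate, F_u = 450 MPa): end bolts L_c = 62 − 30/2 = 47, R_n = min(1.2×47×8×450, 2.4×27×8×450) = 203.04 kN/bolt; interior L_c = 91 − 30 = 61, R_n = 233.28 kN/bolt. φR_n = 0.75 × (2×203.04 + 2×233.28) = 654.5 kN.
Tension rupture (net): A_n = (246 − 2×32)×8 = 1456 mm² (U = 1.0, A_e = A_n). φR_n = 0.75 × 450 × 1456 = 491.4 kN.
Tension yield (gross): A_g = 246×8 = 1968 mm². φR_n = 0.90 × 345 × 1968 = 611.1 kN.
Governing: min(639.0, 654.5, 491.4, 611.1) = 491.4 kN → net-section rupture.

491.4 kN (net-section rupture governs)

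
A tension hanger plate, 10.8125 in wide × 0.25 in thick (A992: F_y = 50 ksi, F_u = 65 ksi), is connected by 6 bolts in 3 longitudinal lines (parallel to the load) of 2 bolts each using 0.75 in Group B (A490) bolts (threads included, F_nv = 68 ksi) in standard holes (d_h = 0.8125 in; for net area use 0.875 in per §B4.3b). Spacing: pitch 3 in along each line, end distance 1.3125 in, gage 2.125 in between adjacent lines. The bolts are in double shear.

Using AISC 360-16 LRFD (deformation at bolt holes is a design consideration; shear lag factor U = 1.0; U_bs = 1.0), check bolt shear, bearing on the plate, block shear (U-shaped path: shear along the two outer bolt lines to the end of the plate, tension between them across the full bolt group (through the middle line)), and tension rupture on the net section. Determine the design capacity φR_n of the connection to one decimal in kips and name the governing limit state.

Bolt shear: A_b = π(0.75)²/4 = 0.44179 in². φR_n = 0.75 × 68 × 0.44179 × 6 × 2 = 270.4 kips.
Bearing (0.25 in plate, F_u = 65 ksi): end bolts L_c = 1.3125 − 0.8125/2 = 0.90625, R_n = min(1.2×0.90625×0.25×65, 2.4×0.75×0.25×65) = 17.672 kips/bolt; interior L_c = 3 − 0.8125 = 2.1875, R_n = 29.25 kips/bolt. φR_n = 0.75 × (3×17.672 + 3×29.25) = 105.6 kips.
Block shear: shear path 2×[1.3125+1×3] = 2×4.3125 in, A_gv = 2.1563, A_nv = 2×(4.3125 − 1.5×0.875)×0.25 = 1.5 in²; tension across gage: (4.25 − 2×0.875)×0.25 = 0.625 in². R_n = min(0.6×65×1.5, 0.6×50×2.1563) + 1.0×65×0.625 = min(58.5, 64.689) + 40.625 = 99.125 kips. φR_n = 0.75 × 99.125 = 74.3 kips.
Tension rupture (net): A_n = (10.8125 − 3×0.875)×0.25 = 2.0469 in² (U = 1.0, A_e = A_n). φR_n = 0.75 × 65 × 2.0469 = 99.8 kips.
Governing: min(270.4, 105.6, 74.3, 99.8) = 74.3 kips → block shear.

74.3 kips (block shear governs)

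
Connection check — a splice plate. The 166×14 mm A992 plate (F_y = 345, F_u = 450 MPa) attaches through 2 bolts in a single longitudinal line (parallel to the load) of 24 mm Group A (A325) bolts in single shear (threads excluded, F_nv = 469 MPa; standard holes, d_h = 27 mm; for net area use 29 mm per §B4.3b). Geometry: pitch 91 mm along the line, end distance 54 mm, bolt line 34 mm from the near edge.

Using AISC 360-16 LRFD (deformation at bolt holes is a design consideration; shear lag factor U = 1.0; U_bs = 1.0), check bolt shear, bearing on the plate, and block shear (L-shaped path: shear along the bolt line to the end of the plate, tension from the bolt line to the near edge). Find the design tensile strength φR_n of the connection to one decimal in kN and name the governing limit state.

318.3 kN (bolt shear governs)

Bolt shear: A_b = π(24)²/4 = 452.39 mm². φR_n = 0.75 × 469 × 452.39 × 2 × 1 = 318.3 kN.
Bearing (14 mm plate, F_u = 450 MPa): end bolts L_c = 54 − 27/2 = 40.5, R_n = min(1.2×40.5×14×450, 2.4×24×14×450) = 306.18 kN/bolt; interior L_c = 91 − 27 = 64, R_n = 362.88 kN/bolt. φR_n = 0.75 × (1×306.18 + 1×362.88) = 501.8 kN.
Block shear: shear path 1×[54+1×91] = 1×145 mm, A_gv = 2030, A_nv = 1×(145 − 1.5×29)×14 = 1421 mm²; tension to near edge: (34 − 0.5×29)×14 = 273 mm². R_n = min(0.6×450×1421, 0.6×345×2030) + 1.0×450×273 = min(383.67, 420.21) + 122.85 = 506.52 kN. φR_n = 0.75 × 506.52 = 379.9 kN.
Governing: min(318.3, 501.8, 379.9) = 318.3 kN → bolt shear.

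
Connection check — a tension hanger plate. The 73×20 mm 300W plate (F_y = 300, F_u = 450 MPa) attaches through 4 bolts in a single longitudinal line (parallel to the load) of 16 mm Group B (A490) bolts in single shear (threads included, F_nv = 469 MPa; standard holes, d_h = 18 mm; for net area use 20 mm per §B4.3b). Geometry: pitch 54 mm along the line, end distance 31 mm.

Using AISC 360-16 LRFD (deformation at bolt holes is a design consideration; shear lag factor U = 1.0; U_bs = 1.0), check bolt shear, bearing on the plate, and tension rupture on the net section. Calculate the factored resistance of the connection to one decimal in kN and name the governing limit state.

282.9 kN (bolt shear governs)

Bolt shear: A_b = π(16)²/4 = 201.06 mm². φR_n = 0.75 × 469 × 201.06 × 4 × 1 = 282.9 kN.
Bearing (20 mm plate, F_u = 450 MPa): end bolts L_c = 31 − 18/2 = 22, R_n = min(1.2×22×20×450, 2.4×16×20×450) = 237.6 kN/bolt; interior L_c = 54 − 18 = 36, R_n = 345.6 kN/bolt. φR_n = 0.75 × (1×237.6 + 3×345.6) = 955.8 kN.
Tension rupture (net): A_n = (73 − 1×20)×20 = 1060 mm² (U = 1.0, A_e = A_n). φR_n = 0.75 × 450 × 1060 = 357.8 kN.
Governing: min(282.9, 955.8, 357.8) = 282.9 kN → bolt shear.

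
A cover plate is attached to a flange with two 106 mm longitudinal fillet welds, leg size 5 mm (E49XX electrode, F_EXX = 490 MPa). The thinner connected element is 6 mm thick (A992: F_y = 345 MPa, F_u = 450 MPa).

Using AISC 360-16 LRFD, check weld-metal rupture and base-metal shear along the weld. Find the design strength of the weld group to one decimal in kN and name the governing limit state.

165.2 kN (weld metal governs)

Weld metal: throat = 0.707×5 = 3.535 mm, L = 2×106 = 212 mm. φR_n = 0.75 × 0.6 × 490 × 3.535 × 212 = 165.2 kN.
Base metal shear (6 mm plate): yield φR_n = 1.0×0.6×345×6×212 = 263.3 kN; rupture φR_n = 0.75×0.6×450×6×212 = 257.6 kN; take 257.6 kN (rupture).
Governing: min(165.2, 257.6) = 165.2 kN → weld metal.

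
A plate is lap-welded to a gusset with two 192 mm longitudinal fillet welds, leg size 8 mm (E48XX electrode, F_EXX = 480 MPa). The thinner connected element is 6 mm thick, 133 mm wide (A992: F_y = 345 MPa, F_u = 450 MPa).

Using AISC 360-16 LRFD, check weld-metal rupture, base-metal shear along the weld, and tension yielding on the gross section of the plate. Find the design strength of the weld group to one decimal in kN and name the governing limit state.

Weld metal: throat = 0.707×8 = 5.656 mm, L = 2×192 = 384 mm. φR_n = 0.75 × 0.6 × 480 × 5.656 × 384 = 469.1 kN.
Base metal shear (6 mm plate): yield φR_n = 1.0×0.6×345×6×384 = 476.9 kN; rupture φR_n = 0.75×0.6×450×6×384 = 466.6 kN; take 466.6 kN (rupture).
Tension yield (gross): A_g = 133×6 = 798 mm². φR_n = 0.90 × 345 × 798 = 247.8 kN.
Governing: min(469.1, 466.6, 247.8) = 247.8 kN → gross-section yield.

247.8 kN (gross-section yield governs)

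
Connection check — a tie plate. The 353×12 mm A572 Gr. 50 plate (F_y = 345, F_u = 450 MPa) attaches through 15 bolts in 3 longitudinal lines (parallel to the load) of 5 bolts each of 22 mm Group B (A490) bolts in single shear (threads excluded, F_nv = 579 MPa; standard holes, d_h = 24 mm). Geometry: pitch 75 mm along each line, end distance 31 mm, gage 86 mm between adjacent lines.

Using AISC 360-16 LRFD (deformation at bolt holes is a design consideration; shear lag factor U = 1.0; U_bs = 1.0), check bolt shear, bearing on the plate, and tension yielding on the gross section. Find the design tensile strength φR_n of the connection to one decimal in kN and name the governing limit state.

1315.3 kN (gross-section yield governs)

Bolt shear: A_b = π(22)²/4 = 380.13 mm². φR_n = 0.75 × 579 × 380.13 × 15 × 1 = 2476.1 kN.
Bearing (12 mm plate, F_u = 450 MPa): end bolts L_c = 31 − 24/2 = 19, R_n = min(1.2×19×12×450, 2.4×22×12×450) = 123.12 kN/bolt; interior L_c = 75 − 24 = 51, R_n = 285.12 kN/bolt. φR_n = 0.75 × (3×123.12 + 12×285.12) = 2843.1 kN.
Tension yield (gross): A_g = 353×12 = 4236 mm². φR_n = 0.90 × 345 × 4236 = 1315.3 kN.
Governing: min(2476.1, 2843.1, 1315.3) = 1315.3 kN → gross-section yield.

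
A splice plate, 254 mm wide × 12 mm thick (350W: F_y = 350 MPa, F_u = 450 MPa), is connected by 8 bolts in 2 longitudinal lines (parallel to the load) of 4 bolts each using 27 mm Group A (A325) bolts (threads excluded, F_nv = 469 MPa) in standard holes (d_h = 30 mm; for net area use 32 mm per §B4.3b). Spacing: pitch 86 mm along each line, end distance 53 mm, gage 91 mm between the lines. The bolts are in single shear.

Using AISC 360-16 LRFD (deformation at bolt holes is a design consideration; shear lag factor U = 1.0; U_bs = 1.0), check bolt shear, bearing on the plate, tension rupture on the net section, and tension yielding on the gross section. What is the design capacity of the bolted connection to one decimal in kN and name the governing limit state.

Bolt shear: A_b = π(27)²/4 = 572.56 mm². φR_n = 0.75 × 469 × 572.56 × 8 × 1 = 1611.2 kN.
Bearing (12 mm plate, F_u = 450 MPa): end bolts L_c = 53 − 30/2 = 38, R_n = min(1.2×38×12×450, 2.4×27×12×450) = 246.24 kN/bolt; interior L_c = 86 − 30 = 56, R_n = 349.92 kN/bolt. φR_n = 0.75 × (2×246.24 + 6×349.92) = 1944.0 kN.
Tension rupture (net): A_n = (254 − 2×32)×12 = 2280 mm² (U = 1.0, A_e = A_n). φR_n = 0.75 × 450 × 2280 = 769.5 kN.
Tension yield (gross): A_g = 254×12 = 3048 mm². φR_n = 0.90 × 350 × 3048 = 960.1 kN.
Governing: min(1611.2, 1944.0, 769.5, 960.1) = 769.5 kN → net-section rupture.

769.5 kN (net-section rupture governs)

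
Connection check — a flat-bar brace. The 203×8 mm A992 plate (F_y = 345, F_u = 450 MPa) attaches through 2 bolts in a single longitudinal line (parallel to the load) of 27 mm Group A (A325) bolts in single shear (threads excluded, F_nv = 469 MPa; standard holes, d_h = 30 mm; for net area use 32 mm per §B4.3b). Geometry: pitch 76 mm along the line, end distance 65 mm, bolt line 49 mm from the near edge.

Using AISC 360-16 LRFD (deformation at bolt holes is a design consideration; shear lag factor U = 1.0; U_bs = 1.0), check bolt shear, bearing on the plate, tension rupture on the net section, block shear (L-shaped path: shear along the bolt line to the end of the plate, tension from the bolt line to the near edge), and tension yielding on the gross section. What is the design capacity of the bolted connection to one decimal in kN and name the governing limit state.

239.8 kN (block shear governs)

Bolt shear: A_b = π(27)²/4 = 572.56 mm². φR_n = 0.75 × 469 × 572.56 × 2 × 1 = 402.8 kN.
Bearing (8 mm plate, F_u = 450 MPa): end bolts L_c = 65 − 30/2 = 50, R_n = min(1.2×50×8×450, 2.4×27×8×450) = 216 kN/bolt; interior L_c = 76 − 30 = 46, R_n = 198.72 kN/bolt. φR_n = 0.75 × (1×216 + 1×198.72) = 311.0 kN.
Tension rupture (net): A_n = (203 − 1×32)×8 = 1368 mm² (U = 1.0, A_e = A_n). φR_n = 0.75 × 450 × 1368 = 461.7 kN.
Block shear: shear path 1×[65+1×76] = 1×141 mm, A_gv = 1128, A_nv = 1×(141 − 1.5×32)×8 = 744 mm²; tension to near edge: (49 − 0.5×32)×8 = 264 mm². R_n = min(0.6×450×744, 0.6×345×1128) + 1.0×450×264 = min(200.88, 233.5) + 118.8 = 319.68 kN. φR_n = 0.75 × 319.68 = 239.8 kN.
Tension yield (gross): A_g = 203×8 = 1624 mm². φR_n = 0.90 × 345 × 1624 = 504.3 kN.
Governing: min(402.8, 311.0, 461.7, 239.8, 504.3) = 239.8 kN → block shear.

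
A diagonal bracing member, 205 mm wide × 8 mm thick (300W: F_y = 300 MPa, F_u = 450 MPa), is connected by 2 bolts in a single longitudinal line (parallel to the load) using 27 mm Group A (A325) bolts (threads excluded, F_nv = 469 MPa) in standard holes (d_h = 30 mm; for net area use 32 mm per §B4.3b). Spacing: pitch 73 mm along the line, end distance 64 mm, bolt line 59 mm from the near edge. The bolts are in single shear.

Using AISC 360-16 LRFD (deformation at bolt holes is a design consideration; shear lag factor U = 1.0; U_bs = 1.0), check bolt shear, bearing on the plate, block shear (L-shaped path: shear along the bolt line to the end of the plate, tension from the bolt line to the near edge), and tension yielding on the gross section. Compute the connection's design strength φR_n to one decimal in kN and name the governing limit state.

260.3 kN (block shear governs)

Bolt shear: A_b = π(27)²/4 = 572.56 mm². φR_n = 0.75 × 469 × 572.56 × 2 × 1 = 402.8 kN.
Bearing (8 mm plate, F_u = 450 MPa): end bolts L_c = 64 − 30/2 = 49, R_n = min(1.2×49×8×450, 2.4×27×8×450) = 211.68 kN/bolt; interior L_c = 73 − 30 = 43, R_n = 185.76 kN/bolt. φR_n = 0.75 × (1×211.68 + 1×185.76) = 298.1 kN.
Block shear: shear path 1×[64+1×73] = 1×137 mm, A_gv = 1096, A_nv = 1×(137 − 1.5×32)×8 = 712 mm²; tension to near edge: (59 − 0.5×32)×8 = 344 mm². R_n = min(0.6×450×712, 0.6×300×1096) + 1.0×450×344 = min(192.24, 197.28) + 154.8 = 347.04 kN. φR_n = 0.75 × 347.04 = 260.3 kN.
Tension yield (gross): A_g = 205×8 = 1640 mm². φR_n = 0.90 × 300 × 1640 = 442.8 kN.
Governing: min(402.8, 298.1, 260.3, 442.8) = 260.3 kN → block shear.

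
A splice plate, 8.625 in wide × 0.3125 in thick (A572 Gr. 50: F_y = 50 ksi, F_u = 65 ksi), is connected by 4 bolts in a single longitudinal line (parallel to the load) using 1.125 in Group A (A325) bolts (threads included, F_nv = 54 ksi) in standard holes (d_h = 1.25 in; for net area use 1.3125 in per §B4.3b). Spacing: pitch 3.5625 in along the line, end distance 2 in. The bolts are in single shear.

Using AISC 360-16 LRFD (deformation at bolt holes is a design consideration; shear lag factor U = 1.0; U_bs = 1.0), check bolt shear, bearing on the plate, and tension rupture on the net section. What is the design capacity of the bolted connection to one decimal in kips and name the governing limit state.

111.4 kips (net-section rupture governs)

Bolt shear: A_b = π(1.125)²/4 = 0.99402 in². φR_n = 0.75 × 54 × 0.99402 × 4 × 1 = 161.0 kips.
Bearing (0.3125 in plate, F_u = 65 ksi): end bolts L_c = 2 − 1.25/2 = 1.375, R_n = min(1.2×1.375×0.3125×65, 2.4×1.125×0.3125×65) = 33.516 kips/bolt; interior L_c = 3.5625 − 1.25 = 2.3125, R_n = 54.844 kips/bolt. φR_n = 0.75 × (1×33.516 + 3×54.844) = 148.5 kips.
Tension rupture (net): A_n = (8.625 − 1×1.3125)×0.3125 = 2.2852 in² (U = 1.0, A_e = A_n). φR_n = 0.75 × 65 × 2.2852 = 111.4 kips.
Governing: min(161.0, 148.5, 111.4) = 111.4 kips → net-section rupture.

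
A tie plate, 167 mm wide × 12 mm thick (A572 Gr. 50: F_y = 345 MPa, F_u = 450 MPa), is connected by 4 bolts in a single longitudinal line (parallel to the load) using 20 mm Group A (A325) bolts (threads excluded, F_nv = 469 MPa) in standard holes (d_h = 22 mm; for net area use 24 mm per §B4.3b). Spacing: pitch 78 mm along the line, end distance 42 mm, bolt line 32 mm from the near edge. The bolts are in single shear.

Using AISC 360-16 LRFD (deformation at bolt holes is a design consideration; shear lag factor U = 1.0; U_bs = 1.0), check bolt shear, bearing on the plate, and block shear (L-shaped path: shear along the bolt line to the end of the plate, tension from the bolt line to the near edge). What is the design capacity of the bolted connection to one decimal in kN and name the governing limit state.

442.0 kN (bolt shear governs)

Bolt shear: A_b = π(20)²/4 = 314.16 mm². φR_n = 0.75 × 469 × 314.16 × 4 × 1 = 442.0 kN.
Bearing (12 mm plate, F_u = 450 MPa): end bolts L_c = 42 − 22/2 = 31, R_n = min(1.2×31×12×450, 2.4×20×12×450) = 200.88 kN/bolt; interior L_c = 78 − 22 = 56, R_n = 259.2 kN/bolt. φR_n = 0.75 × (1×200.88 + 3×259.2) = 733.9 kN.
Block shear: shear path 1×[42+3×78] = 1×276 mm, A_gv = 3312, A_nv = 1×(276 − 3.5×24)×12 = 2304 mm²; tension to near edge: (32 − 0.5×24)×12 = 240 mm². R_n = min(0.6×450×2304, 0.6×345×3312) + 1.0×450×240 = min(622.08, 685.58) + 108 = 730.08 kN. φR_n = 0.75 × 730.08 = 547.6 kN.
Governing: min(442.0, 733.9, 547.6) = 442.0 kN → bolt shear.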